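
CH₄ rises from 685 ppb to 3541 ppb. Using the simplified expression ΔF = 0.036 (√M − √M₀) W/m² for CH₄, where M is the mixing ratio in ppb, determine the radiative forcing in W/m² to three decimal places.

ΔF = 1.200 W/m²

CH₄: 0.036 × (√3541 − √685) = 0.036 × (59.5063 − 26.1725) = 0.036 × 33.3338 = 1.2000 W/m².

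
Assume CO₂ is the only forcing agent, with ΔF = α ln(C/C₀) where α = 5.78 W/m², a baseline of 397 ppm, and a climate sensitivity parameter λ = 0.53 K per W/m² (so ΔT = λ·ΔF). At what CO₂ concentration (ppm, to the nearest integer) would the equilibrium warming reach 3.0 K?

Required forcing: ΔF = ΔT/λ = 3.0/0.53 = 5.6604 W/m².
Then ln(C/397) = ΔF/5.78 = 5.6604/5.78 = 0.97931.
So C = 397 × e^0.97931 = 397 × 2.66262 = 1057.06 ppm.

C ≈ 1057 ppm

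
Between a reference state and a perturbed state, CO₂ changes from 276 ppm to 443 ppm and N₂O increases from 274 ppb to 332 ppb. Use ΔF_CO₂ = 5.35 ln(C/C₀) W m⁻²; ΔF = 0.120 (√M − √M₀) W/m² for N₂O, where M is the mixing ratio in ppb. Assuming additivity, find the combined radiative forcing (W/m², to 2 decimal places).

ΔF = 2.73 W/m²

CO₂: 5.35 × ln(443/276) = 5.35 × ln(1.60507) = 5.35 × 0.47317 = 2.5315 W/m².
N₂O: 0.120 × (√332 − √274) = 0.120 × (18.2209 − 16.5529) = 0.120 × 1.6680 = 0.2002 W/m².
Total ΔF = 2.5315 + 0.2002 = 2.7317 W/m².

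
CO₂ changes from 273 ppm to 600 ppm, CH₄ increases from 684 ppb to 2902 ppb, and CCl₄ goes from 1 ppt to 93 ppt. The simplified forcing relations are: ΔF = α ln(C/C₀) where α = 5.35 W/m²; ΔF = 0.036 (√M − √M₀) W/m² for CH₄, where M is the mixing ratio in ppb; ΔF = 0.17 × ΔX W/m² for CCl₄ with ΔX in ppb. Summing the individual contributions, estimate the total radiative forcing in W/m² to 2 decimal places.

CO₂: 5.35 × ln(600/273) = 5.35 × ln(2.19780) = 5.35 × 0.78746 = 4.2129 W/m².
CH₄: 0.036 × (√2902 − √684) = 0.036 × (53.8702 − 26.1534) = 0.036 × 27.7168 = 0.9978 W/m².
CCl₄: Δ = 93 − 1 = 92 ppt = 0.092 ppb; ΔF = 0.17 × 0.092 = 0.0156 W/m².
Total ΔF = 4.2129 + 0.9978 + 0.0156 = 5.2263 W/m².

ΔF = 5.23 W/m²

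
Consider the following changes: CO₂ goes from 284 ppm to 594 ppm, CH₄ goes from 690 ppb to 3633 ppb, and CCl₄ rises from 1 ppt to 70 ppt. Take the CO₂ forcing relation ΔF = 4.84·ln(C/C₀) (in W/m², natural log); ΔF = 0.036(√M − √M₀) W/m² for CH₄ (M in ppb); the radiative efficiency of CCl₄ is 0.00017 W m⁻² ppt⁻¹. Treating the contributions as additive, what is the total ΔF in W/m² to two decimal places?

ΔF = 4.81 W/m²

CO₂: 4.84 × ln(594/284) = 4.84 × ln(2.09155) = 4.84 × 0.73791 = 3.5715 W/m².
CH₄: 0.036 × (√3633 − √690) = 0.036 × (60.2744 − 26.2679) = 0.036 × 34.0065 = 1.2242 W/m².
CCl₄: ΔF = 0.00017 × (70 − 1) = 0.00017 × 69 = 0.0117 W/m².
Total ΔF = 3.5715 + 1.2242 + 0.0117 = 4.8074 W/m².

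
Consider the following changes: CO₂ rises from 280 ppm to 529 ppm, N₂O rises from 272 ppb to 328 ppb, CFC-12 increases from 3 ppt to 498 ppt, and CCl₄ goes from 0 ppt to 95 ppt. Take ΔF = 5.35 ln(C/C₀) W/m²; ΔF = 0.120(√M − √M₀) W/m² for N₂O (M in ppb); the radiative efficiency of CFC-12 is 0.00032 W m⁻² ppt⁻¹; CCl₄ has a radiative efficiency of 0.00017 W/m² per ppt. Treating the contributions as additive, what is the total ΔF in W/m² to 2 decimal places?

ΔF = 3.77 W/m²

CO₂: 5.35 × ln(529/280) = 5.35 × ln(1.88929) = 5.35 × 0.63620 = 3.4037 W/m².
N₂O: 0.120 × (√328 − √272) = 0.120 × (18.1108 − 16.4924) = 0.120 × 1.6184 = 0.1942 W/m².
CFC-12: ΔF = 0.00032 × (498 − 3) = 0.00032 × 495 = 0.1584 W/m².
CCl₄: ΔF = 0.00017 × (95 − 0) = 0.00017 × 95 = 0.0162 W/m².
Total ΔF = 3.4037 + 0.1942 + 0.1584 + 0.0162 = 3.7725 W/m².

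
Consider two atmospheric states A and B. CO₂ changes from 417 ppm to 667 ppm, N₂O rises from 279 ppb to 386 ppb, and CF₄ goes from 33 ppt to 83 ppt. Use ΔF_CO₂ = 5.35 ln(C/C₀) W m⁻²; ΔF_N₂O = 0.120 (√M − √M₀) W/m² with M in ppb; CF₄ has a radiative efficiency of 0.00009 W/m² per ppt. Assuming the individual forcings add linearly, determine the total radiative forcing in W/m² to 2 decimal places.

CO₂: 5.35 × ln(667/417) = 5.35 × ln(1.59952) = 5.35 × 0.46970 = 2.5129 W/m².
N₂O: 0.120 × (√386 − √279) = 0.120 × (19.6469 − 16.7033) = 0.120 × 2.9436 = 0.3532 W/m².
CF₄: ΔF = 0.00009 × (83 − 33) = 0.00009 × 50 = 0.0045 W/m².
Total ΔF = 2.5129 + 0.3532 + 0.0045 = 2.8706 W/m².

ΔF = 2.87 W/m²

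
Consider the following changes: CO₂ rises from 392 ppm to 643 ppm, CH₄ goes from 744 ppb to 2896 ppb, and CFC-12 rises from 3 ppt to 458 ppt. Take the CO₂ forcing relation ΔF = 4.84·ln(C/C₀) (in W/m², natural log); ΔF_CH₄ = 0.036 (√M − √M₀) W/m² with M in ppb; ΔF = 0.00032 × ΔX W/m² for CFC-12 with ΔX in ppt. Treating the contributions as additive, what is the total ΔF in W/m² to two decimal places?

CO₂: 4.84 × ln(643/392) = 4.84 × ln(1.64031) = 4.84 × 0.49489 = 2.3953 W/m².
CH₄: 0.036 × (√2896 − √744) = 0.036 × (53.8145 − 27.2764) = 0.036 × 26.5381 = 0.9554 W/m².
CFC-12: ΔF = 0.00032 × (458 − 3) = 0.00032 × 455 = 0.1456 W/m².
Total ΔF = 2.3953 + 0.9554 + 0.1456 = 3.4963 W/m².

ΔF = 3.50 W/m²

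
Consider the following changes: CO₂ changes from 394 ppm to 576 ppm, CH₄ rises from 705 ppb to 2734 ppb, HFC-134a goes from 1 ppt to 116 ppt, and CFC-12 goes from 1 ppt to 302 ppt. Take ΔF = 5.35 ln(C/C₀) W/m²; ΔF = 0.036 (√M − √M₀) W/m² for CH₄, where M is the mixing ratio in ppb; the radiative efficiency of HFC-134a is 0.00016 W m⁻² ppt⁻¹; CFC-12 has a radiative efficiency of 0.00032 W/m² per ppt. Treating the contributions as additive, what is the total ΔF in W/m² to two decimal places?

CO₂: 5.35 × ln(576/394) = 5.35 × ln(1.46193) = 5.35 × 0.37976 = 2.0317 W/m².
CH₄: 0.036 × (√2734 − √705) = 0.036 × (52.2877 − 26.5518) = 0.036 × 25.7359 = 0.9265 W/m².
HFC-134a: ΔF = 0.00016 × (116 − 1) = 0.00016 × 115 = 0.0184 W/m².
CFC-12: ΔF = 0.00032 × (302 − 1) = 0.00032 × 301 = 0.0963 W/m².
Total ΔF = 2.0317 + 0.9265 + 0.0184 + 0.0963 = 3.0729 W/m².

ΔF = 3.07 W/m²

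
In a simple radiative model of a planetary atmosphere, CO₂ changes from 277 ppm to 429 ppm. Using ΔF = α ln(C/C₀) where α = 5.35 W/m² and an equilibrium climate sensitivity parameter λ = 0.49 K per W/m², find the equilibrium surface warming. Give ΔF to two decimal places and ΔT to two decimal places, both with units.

CO₂: 5.35 × ln(429/277) = 5.35 × ln(1.54874) = 5.35 × 0.43744 = 2.3403 W/m².
ΔT = λ ΔF = 0.49 × 2.34 = 1.1466 K.

ΔF = 2.34 W/m²; ΔT = 1.15 K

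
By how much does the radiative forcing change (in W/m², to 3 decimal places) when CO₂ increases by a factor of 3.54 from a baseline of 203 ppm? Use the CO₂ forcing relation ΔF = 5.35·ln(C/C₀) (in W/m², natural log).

ΔF = 6.763 W/m²

ΔF = 5.35 × ln(3.54) = 5.35 × 1.26413 = 6.7631 W/m².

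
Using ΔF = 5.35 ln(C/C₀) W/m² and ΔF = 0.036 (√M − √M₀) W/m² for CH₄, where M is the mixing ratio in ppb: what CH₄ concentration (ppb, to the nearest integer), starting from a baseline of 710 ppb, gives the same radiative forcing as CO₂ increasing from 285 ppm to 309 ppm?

M ≈ 1495 ppb

CO₂ forcing: 5.35 × ln(309/285) = 5.35 × 0.080852 = 0.43256 W/m².
Set 0.036(√M − √710) = 0.43256: √M = 0.43256/0.036 + √710 = 12.0156 + 26.6458 = 38.6614.
M = (38.6614)² = 1494.70 ppb.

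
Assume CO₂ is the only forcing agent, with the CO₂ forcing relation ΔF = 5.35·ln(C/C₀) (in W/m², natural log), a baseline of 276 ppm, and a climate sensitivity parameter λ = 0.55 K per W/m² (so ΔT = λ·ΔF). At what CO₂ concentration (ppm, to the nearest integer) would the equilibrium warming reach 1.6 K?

C ≈ 475 ppm

Required forcing: ΔF = ΔT/λ = 1.6/0.55 = 2.9091 W/m².
Then ln(C/276) = ΔF/5.35 = 2.9091/5.35 = 0.54376.
So C = 276 × e^0.54376 = 276 × 1.72247 = 475.40 ppm.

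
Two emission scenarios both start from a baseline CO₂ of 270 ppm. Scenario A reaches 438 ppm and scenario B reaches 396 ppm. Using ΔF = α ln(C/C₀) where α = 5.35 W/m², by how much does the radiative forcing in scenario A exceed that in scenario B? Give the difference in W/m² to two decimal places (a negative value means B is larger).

ΔF_A − ΔF_B = 0.54 W/m²

ΔF_A = 5.35 ln(438/270) = 5.35 × 0.48380 = 2.5883 W/m².
ΔF_B = 5.35 ln(396/270) = 5.35 × 0.38299 = 2.0490 W/m².
Difference: 2.5883 − 2.0490 = 0.5393 W/m².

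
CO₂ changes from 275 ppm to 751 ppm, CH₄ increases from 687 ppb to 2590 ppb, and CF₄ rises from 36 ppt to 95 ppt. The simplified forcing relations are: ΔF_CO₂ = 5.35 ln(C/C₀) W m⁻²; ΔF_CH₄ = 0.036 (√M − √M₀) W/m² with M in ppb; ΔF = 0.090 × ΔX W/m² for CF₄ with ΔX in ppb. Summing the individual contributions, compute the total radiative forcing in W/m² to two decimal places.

ΔF = 6.27 W/m²

CO₂: 5.35 × ln(751/275) = 5.35 × ln(2.73091) = 5.35 × 1.00463 = 5.3748 W/m².
CH₄: 0.036 × (√2590 − √687) = 0.036 × (50.8920 − 26.2107) = 0.036 × 24.6813 = 0.8885 W/m².
CF₄: Δ = 95 − 36 = 59 ppt = 0.059 ppb; ΔF = 0.090 × 0.059 = 0.0053 W/m².
Total ΔF = 5.3748 + 0.8885 + 0.0053 = 6.2686 W/m².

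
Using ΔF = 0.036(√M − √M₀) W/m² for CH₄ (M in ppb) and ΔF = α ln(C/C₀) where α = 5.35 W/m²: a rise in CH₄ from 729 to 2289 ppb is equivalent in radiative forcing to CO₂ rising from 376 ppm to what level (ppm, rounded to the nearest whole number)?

C ≈ 433 ppm

CH₄ forcing: 0.036 × (√2289 − √729) = 0.036 × (47.8435 − 27.0000) = 0.036 × 20.8435 = 0.75037 W/m².
Set 5.35 ln(C/376) = 0.75037: ln(C/376) = 0.75037/5.35 = 0.14026, so C = 376 × e^0.14026 = 376 × 1.15057 = 432.61 ppm.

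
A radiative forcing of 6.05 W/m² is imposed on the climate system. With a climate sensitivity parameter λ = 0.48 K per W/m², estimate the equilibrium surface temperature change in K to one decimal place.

ΔT = 2.9 K

ΔT = λ ΔF = 0.48 × 6.05 = 2.9040 K.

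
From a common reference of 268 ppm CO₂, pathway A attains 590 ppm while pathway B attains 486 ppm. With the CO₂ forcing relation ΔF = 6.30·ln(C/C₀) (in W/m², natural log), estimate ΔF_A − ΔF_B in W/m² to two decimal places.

ΔF_A = 6.30 ln(590/268) = 6.30 × 0.78914 = 4.9716 W/m².
ΔF_B = 6.30 ln(486/268) = 6.30 × 0.59522 = 3.7499 W/m².
Difference: 4.9716 − 3.7499 = 1.2217 W/m².

ΔF_A − ΔF_B = 1.22 W/m²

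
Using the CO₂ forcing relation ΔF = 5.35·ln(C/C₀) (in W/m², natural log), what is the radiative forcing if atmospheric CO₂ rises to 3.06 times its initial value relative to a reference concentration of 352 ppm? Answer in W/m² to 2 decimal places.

ΔF = 5.35 × ln(3.06) = 5.35 × 1.11841 = 5.9835 W/m².

ΔF = 5.98 W/m²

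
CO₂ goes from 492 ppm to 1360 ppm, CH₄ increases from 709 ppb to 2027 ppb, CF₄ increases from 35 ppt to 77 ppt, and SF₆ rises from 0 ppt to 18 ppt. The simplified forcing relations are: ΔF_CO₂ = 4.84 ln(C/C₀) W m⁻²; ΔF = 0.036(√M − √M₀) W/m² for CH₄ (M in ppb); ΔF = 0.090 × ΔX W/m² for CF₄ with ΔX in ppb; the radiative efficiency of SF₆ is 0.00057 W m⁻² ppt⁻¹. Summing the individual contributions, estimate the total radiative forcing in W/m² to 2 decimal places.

ΔF = 5.60 W/m²

CO₂: 4.84 × ln(1360/492) = 4.84 × ln(2.76423) = 4.84 × 1.01676 = 4.9211 W/m².
CH₄: 0.036 × (√2027 − √709) = 0.036 × (45.0222 − 26.6271) = 0.036 × 18.3951 = 0.6622 W/m².
CF₄: Δ = 77 − 35 = 42 ppt = 0.042 ppb; ΔF = 0.090 × 0.042 = 0.0038 W/m².
SF₆: ΔF = 0.00057 × (18 − 0) = 0.00057 × 18 = 0.0103 W/m².
Total ΔF = 4.9211 + 0.6622 + 0.0038 + 0.0103 = 5.5974 W/m².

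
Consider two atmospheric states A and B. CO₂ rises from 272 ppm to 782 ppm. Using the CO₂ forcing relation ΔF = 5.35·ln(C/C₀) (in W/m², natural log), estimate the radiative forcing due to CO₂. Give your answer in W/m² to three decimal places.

ΔF = 5.650 W/m²

CO₂: 5.35 × ln(782/272) = 5.35 × ln(2.87500) = 5.35 × 1.05605 = 5.6499 W/m².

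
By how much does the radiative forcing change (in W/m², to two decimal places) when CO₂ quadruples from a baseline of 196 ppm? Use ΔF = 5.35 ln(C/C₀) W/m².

Because the forcing depends only on the ratio C/C₀, the initial concentration does not enter.
ΔF = 5.35 × ln(4) = 5.35 × 1.38629 = 7.4167 W/m².

ΔF = 7.42 W/m²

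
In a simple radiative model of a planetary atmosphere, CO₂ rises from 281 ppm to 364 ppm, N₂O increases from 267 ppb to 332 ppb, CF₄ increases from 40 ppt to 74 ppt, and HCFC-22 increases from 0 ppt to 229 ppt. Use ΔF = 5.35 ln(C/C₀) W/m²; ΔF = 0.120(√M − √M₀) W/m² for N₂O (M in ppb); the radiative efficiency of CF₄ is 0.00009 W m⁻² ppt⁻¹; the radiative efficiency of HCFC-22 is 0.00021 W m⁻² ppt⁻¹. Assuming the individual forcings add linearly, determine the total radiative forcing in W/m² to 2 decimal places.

CO₂: 5.35 × ln(364/281) = 5.35 × ln(1.29537) = 5.35 × 0.25880 = 1.3846 W/m².
N₂O: 0.120 × (√332 − √267) = 0.120 × (18.2209 − 16.3401) = 0.120 × 1.8808 = 0.2257 W/m².
CF₄: ΔF = 0.00009 × (74 − 40) = 0.00009 × 34 = 0.0031 W/m².
HCFC-22: ΔF = 0.00021 × (229 − 0) = 0.00021 × 229 = 0.0481 W/m².
Total ΔF = 1.3846 + 0.2257 + 0.0031 + 0.0481 = 1.6615 W/m².

ΔF = 1.66 W/m²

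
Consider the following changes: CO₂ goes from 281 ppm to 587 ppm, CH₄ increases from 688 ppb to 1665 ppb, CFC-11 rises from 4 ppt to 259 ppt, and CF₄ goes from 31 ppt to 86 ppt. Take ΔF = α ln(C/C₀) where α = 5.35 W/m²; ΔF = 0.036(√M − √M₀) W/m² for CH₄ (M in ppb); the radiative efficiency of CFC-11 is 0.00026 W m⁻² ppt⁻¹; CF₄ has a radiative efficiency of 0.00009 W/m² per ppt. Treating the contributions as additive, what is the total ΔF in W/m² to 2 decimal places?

ΔF = 4.54 W/m²

CO₂: 5.35 × ln(587/281) = 5.35 × ln(2.08897) = 5.35 × 0.73667 = 3.9412 W/m².
CH₄: 0.036 × (√1665 − √688) = 0.036 × (40.8044 − 26.2298) = 0.036 × 14.5746 = 0.5247 W/m².
CFC-11: ΔF = 0.00026 × (259 − 4) = 0.00026 × 255 = 0.0663 W/m².
CF₄: ΔF = 0.00009 × (86 − 31) = 0.00009 × 55 = 0.0050 W/m².
Total ΔF = 3.9412 + 0.5247 + 0.0663 + 0.0050 = 4.5372 W/m².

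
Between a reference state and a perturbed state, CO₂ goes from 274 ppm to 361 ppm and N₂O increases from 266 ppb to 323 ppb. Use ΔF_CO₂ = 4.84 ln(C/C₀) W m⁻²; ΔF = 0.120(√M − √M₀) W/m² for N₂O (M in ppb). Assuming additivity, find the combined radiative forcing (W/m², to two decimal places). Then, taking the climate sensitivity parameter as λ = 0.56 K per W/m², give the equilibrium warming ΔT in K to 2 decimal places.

ΔF = 1.53 W/m²; ΔT = 0.86 K

CO₂: 4.84 × ln(361/274) = 4.84 × ln(1.31752) = 4.84 × 0.27575 = 1.3346 W/m².
N₂O: 0.120 × (√323 − √266) = 0.120 × (17.9722 − 16.3095) = 0.120 × 1.6627 = 0.1995 W/m².
Total ΔF = 1.3346 + 0.1995 = 1.5341 W/m².
ΔT = λ ΔF = 0.56 × 1.53 = 0.8568 K.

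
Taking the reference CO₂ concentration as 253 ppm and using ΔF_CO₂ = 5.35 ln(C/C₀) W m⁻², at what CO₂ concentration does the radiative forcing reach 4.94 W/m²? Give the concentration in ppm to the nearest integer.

Set 5.35 ln(C/253) = 4.94, so ln(C/253) = 4.94/5.35 = 0.92336.
Then C/253 = e^0.92336 = 2.51774, giving C = 253 × 2.51774 = 636.99 ppm.

C ≈ 637 ppm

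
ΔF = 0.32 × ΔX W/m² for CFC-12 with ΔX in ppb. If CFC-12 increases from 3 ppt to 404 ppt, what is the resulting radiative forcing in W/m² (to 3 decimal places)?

CFC-12: Δ = 404 − 3 = 401 ppt = 0.401 ppb; ΔF = 0.32 × 0.401 = 0.1283 W/m².

ΔF = 0.128 W/m²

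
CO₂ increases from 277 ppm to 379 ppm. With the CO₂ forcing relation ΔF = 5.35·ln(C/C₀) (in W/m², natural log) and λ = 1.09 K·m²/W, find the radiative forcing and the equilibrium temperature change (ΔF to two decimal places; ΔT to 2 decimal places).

CO₂: 5.35 × ln(379/277) = 5.35 × ln(1.36823) = 5.35 × 0.31352 = 1.6773 W/m².
ΔT = λ ΔF = 1.09 × 1.68 = 1.8312 K.

ΔF = 1.68 W/m²; ΔT = 1.83 K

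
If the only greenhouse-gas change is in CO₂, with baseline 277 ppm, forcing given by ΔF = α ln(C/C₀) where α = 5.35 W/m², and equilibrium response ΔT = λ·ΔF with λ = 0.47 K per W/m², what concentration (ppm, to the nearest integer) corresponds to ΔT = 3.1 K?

C ≈ 950 ppm

Required forcing: ΔF = ΔT/λ = 3.1/0.47 = 6.5957 W/m².
Then ln(C/277) = ΔF/5.35 = 6.5957/5.35 = 1.23284.
So C = 277 × e^1.23284 = 277 × 3.43096 = 950.38 ppm.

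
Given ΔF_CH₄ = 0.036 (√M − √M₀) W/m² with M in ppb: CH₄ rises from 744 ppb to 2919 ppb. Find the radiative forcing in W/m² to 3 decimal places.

CH₄: 0.036 × (√2919 − √744) = 0.036 × (54.0278 − 27.2764) = 0.036 × 26.7514 = 0.9631 W/m².

ΔF = 0.963 W/m²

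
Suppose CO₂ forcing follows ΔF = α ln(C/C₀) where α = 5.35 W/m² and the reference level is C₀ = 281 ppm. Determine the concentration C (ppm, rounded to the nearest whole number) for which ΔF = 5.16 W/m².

Set 5.35 ln(C/281) = 5.16, so ln(C/281) = 5.16/5.35 = 0.96449.
Then C/281 = e^0.96449 = 2.62345, giving C = 281 × 2.62345 = 737.19 ppm.

C ≈ 737 ppm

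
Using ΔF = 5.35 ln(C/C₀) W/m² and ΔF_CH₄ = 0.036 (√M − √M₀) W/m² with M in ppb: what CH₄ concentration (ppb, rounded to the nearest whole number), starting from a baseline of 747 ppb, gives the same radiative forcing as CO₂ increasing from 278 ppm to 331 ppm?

M ≈ 2837 ppb

CO₂ forcing: 5.35 × ln(331/278) = 5.35 × 0.174497 = 0.93356 W/m².
Set 0.036(√M − √747) = 0.93356: √M = 0.93356/0.036 + √747 = 25.9322 + 27.3313 = 53.2635.
M = (53.2635)² = 2837.00 ppb.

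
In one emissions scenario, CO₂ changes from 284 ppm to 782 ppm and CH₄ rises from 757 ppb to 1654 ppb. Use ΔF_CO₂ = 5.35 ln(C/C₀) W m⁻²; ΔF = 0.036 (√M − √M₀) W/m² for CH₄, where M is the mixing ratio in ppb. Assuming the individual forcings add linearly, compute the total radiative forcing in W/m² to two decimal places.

CO₂: 5.35 × ln(782/284) = 5.35 × ln(2.75352) = 5.35 × 1.01288 = 5.4189 W/m².
CH₄: 0.036 × (√1654 − √757) = 0.036 × (40.6694 − 27.5136) = 0.036 × 13.1558 = 0.4736 W/m².
Total ΔF = 5.4189 + 0.4736 = 5.8925 W/m².

ΔF = 5.89 W/m²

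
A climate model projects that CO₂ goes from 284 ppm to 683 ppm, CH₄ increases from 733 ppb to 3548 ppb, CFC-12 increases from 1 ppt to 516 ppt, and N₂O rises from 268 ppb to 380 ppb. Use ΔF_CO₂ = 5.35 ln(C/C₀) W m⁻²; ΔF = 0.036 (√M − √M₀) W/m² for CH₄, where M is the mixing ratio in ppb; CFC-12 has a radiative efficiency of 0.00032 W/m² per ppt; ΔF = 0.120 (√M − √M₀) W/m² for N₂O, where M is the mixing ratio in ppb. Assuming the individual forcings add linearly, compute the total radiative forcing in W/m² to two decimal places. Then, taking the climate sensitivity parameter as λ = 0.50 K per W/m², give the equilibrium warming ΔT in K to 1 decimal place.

ΔF = 6.40 W/m²; ΔT = 3.2 K

CO₂: 5.35 × ln(683/284) = 5.35 × ln(2.40493) = 5.35 × 0.87752 = 4.6947 W/m².
CH₄: 0.036 × (√3548 − √733) = 0.036 × (59.5651 − 27.0740) = 0.036 × 32.4911 = 1.1697 W/m².
CFC-12: ΔF = 0.00032 × (516 − 1) = 0.00032 × 515 = 0.1648 W/m².
N₂O: 0.120 × (√380 − √268) = 0.120 × (19.4936 − 16.3707) = 0.120 × 3.1229 = 0.3747 W/m².
Total ΔF = 4.6947 + 1.1697 + 0.1648 + 0.3747 = 6.4039 W/m².
ΔT = λ ΔF = 0.50 × 6.40 = 3.2000 K.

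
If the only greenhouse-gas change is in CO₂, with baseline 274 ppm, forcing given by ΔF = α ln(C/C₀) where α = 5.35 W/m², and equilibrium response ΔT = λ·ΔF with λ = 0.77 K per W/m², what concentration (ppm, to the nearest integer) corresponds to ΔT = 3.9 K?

Required forcing: ΔF = ΔT/λ = 3.9/0.77 = 5.0649 W/m².
Then ln(C/274) = ΔF/5.35 = 5.0649/5.35 = 0.94671.
So C = 274 × e^0.94671 = 274 × 2.57722 = 706.16 ppm.

C ≈ 706 ppm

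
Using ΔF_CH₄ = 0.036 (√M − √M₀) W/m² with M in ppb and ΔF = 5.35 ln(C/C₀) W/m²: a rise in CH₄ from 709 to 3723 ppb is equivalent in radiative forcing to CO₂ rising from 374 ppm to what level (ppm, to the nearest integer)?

CH₄ forcing: 0.036 × (√3723 − √709) = 0.036 × (61.0164 − 26.6271) = 0.036 × 34.3893 = 1.23801 W/m².
Set 5.35 ln(C/374) = 1.23801: ln(C/374) = 1.23801/5.35 = 0.23140, so C = 374 × e^0.23140 = 374 × 1.26036 = 471.37 ppm.

C ≈ 471 ppm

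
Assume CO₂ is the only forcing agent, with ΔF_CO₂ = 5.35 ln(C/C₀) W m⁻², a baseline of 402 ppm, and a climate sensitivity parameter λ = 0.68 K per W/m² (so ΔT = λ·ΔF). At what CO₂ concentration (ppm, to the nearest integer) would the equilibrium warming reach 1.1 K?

C ≈ 544 ppm

Required forcing: ΔF = ΔT/λ = 1.1/0.68 = 1.6176 W/m².
Then ln(C/402) = ΔF/5.35 = 1.6176/5.35 = 0.30236.
So C = 402 × e^0.30236 = 402 × 1.35305 = 543.93 ppm.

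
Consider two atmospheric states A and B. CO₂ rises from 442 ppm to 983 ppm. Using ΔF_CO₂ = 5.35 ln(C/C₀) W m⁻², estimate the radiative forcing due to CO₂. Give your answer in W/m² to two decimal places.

CO₂: 5.35 × ln(983/442) = 5.35 × ln(2.22398) = 5.35 × 0.79930 = 4.2763 W/m².

ΔF = 4.28 W/m²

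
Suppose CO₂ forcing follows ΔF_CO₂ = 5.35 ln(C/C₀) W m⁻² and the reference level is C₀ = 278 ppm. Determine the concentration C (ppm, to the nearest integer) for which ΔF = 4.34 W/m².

C ≈ 626 ppm

Set 5.35 ln(C/278) = 4.34, so ln(C/278) = 4.34/5.35 = 0.81121.
Then C/278 = e^0.81121 = 2.25063, giving C = 278 × 2.25063 = 625.68 ppm.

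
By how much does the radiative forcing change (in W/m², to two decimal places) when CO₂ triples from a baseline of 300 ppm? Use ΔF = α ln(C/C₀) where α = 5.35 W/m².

Because the forcing depends only on the ratio C/C₀, the initial concentration does not enter.
ΔF = 5.35 × ln(3) = 5.35 × 1.09861 = 5.8776 W/m².

ΔF = 5.88 W/m²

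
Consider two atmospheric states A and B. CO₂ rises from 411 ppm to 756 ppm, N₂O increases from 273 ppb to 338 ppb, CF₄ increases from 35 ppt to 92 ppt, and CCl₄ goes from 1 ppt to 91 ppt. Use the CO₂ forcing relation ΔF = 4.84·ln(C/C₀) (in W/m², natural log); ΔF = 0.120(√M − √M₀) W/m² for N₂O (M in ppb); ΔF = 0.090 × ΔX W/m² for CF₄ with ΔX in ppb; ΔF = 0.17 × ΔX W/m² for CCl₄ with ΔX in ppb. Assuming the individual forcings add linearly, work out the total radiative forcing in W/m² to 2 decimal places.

CO₂: 4.84 × ln(756/411) = 4.84 × ln(1.83942) = 4.84 × 0.60945 = 2.9497 W/m².
N₂O: 0.120 × (√338 − √273) = 0.120 × (18.3848 − 16.5227) = 0.120 × 1.8621 = 0.2235 W/m².
CF₄: Δ = 92 − 35 = 57 ppt = 0.057 ppb; ΔF = 0.090 × 0.057 = 0.0051 W/m².
CCl₄: Δ = 91 − 1 = 90 ppt = 0.090 ppb; ΔF = 0.17 × 0.090 = 0.0153 W/m².
Total ΔF = 2.9497 + 0.2235 + 0.0051 + 0.0153 = 3.1936 W/m².

ΔF = 3.19 W/m²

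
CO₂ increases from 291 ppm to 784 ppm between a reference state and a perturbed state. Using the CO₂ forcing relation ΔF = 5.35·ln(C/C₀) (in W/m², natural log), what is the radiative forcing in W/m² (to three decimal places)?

CO₂ absorption bands are partially saturated, so forcing scales with the logarithm of the concentration ratio.
CO₂: 5.35 × ln(784/291) = 5.35 × ln(2.69416) = 5.35 × 0.99109 = 5.3023 W/m².

ΔF = 5.302 W/m²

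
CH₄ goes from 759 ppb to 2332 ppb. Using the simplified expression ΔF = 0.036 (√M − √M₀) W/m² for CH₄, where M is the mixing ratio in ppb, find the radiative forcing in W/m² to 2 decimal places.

ΔF = 0.75 W/m²

CH₄: 0.036 × (√2332 − √759) = 0.036 × (48.2908 − 27.5500) = 0.036 × 20.7408 = 0.7467 W/m².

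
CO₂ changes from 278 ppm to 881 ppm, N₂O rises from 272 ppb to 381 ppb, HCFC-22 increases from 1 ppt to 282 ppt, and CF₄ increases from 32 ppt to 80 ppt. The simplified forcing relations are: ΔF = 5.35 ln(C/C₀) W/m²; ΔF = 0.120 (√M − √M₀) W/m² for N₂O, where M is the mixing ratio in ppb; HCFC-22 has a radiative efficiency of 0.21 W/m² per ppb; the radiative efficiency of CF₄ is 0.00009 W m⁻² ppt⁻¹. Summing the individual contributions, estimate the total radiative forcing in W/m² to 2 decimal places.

ΔF = 6.60 W/m²

CO₂: 5.35 × ln(881/278) = 5.35 × ln(3.16906) = 5.35 × 1.15344 = 6.1709 W/m².
N₂O: 0.120 × (√381 − √272) = 0.120 × (19.5192 − 16.4924) = 0.120 × 3.0268 = 0.3632 W/m².
HCFC-22: Δ = 282 − 1 = 281 ppt = 0.281 ppb; ΔF = 0.21 × 0.281 = 0.0590 W/m².
CF₄: ΔF = 0.00009 × (80 − 32) = 0.00009 × 48 = 0.0043 W/m².
Total ΔF = 6.1709 + 0.3632 + 0.0590 + 0.0043 = 6.5974 W/m².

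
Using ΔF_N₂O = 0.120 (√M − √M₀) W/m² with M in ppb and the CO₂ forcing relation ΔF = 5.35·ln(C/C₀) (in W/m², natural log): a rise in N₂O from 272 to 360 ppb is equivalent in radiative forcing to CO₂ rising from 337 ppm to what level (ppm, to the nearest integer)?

N₂O forcing: 0.120 × (√360 − √272) = 0.120 × (18.9737 − 16.4924) = 0.120 × 2.4813 = 0.29776 W/m².
Set 5.35 ln(C/337) = 0.29776: ln(C/337) = 0.29776/5.35 = 0.05566, so C = 337 × e^0.05566 = 337 × 1.05724 = 356.29 ppm.

C ≈ 356 ppm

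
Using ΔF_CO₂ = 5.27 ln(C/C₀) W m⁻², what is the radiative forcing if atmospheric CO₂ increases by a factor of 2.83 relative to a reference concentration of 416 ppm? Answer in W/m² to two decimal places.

ΔF = 5.48 W/m²

Because the forcing depends only on the ratio C/C₀, the initial concentration does not enter.
ΔF = 5.27 × ln(2.83) = 5.27 × 1.04028 = 5.4823 W/m².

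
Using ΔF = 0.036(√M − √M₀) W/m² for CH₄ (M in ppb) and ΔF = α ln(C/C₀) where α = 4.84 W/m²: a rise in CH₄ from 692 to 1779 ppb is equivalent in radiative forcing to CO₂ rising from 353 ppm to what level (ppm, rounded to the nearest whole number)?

C ≈ 397 ppm

CH₄ forcing: 0.036 × (√1779 − √692) = 0.036 × (42.1782 − 26.3059) = 0.036 × 15.8723 = 0.57140 W/m².
Set 4.84 ln(C/353) = 0.57140: ln(C/353) = 0.57140/4.84 = 0.11806, so C = 353 × e^0.11806 = 353 × 1.12531 = 397.23 ppm.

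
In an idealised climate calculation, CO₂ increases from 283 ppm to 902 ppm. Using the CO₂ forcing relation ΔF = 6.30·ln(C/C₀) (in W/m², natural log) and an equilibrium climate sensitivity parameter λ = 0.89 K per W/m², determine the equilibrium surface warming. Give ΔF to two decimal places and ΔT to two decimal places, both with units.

ΔF = 7.30 W/m²; ΔT = 6.50 K

CO₂: 6.30 × ln(902/283) = 6.30 × ln(3.18728) = 6.30 × 1.15917 = 7.3028 W/m².
ΔT = λ ΔF = 0.89 × 7.30 = 6.4970 K.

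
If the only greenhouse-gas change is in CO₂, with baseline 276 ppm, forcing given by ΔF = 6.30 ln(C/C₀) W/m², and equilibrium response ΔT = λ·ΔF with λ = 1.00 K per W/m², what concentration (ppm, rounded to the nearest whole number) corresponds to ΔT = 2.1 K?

Required forcing: ΔF = ΔT/λ = 2.1/1.00 = 2.1000 W/m².
Then ln(C/276) = ΔF/6.30 = 2.1000/6.30 = 0.33333.
So C = 276 × e^0.33333 = 276 × 1.39561 = 385.19 ppm.

C ≈ 385 ppm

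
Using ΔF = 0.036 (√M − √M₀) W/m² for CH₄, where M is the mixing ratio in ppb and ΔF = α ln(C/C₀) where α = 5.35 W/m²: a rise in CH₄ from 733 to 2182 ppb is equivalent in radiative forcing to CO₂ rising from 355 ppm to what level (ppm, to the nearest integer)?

CH₄ forcing: 0.036 × (√2182 − √733) = 0.036 × (46.7119 − 27.0740) = 0.036 × 19.6379 = 0.70696 W/m².
Set 5.35 ln(C/355) = 0.70696: ln(C/355) = 0.70696/5.35 = 0.13214, so C = 355 × e^0.13214 = 355 × 1.14127 = 405.15 ppm.

C ≈ 405 ppm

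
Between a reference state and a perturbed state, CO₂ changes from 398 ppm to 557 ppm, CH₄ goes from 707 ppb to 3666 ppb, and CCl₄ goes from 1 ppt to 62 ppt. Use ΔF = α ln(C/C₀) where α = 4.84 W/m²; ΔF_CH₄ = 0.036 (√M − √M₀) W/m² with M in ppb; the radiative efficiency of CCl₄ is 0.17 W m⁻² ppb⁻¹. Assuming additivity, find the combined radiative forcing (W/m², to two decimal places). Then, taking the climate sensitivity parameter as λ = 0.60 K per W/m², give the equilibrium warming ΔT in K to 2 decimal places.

CO₂: 4.84 × ln(557/398) = 4.84 × ln(1.39950) = 4.84 × 0.33612 = 1.6268 W/m².
CH₄: 0.036 × (√3666 − √707) = 0.036 × (60.5475 − 26.5895) = 0.036 × 33.9580 = 1.2225 W/m².
CCl₄: Δ = 62 − 1 = 61 ppt = 0.061 ppb; ΔF = 0.17 × 0.061 = 0.0104 W/m².
Total ΔF = 1.6268 + 1.2225 + 0.0104 = 2.8597 W/m².
ΔT = λ ΔF = 0.60 × 2.86 = 1.7160 K.

ΔF = 2.86 W/m²; ΔT = 1.72 K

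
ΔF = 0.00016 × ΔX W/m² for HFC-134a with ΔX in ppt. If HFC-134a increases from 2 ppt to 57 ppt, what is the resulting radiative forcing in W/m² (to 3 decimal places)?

HFC-134a: ΔF = 0.00016 × (57 − 2) = 0.00016 × 55 = 0.0088 W/m².

ΔF = 0.009 W/m²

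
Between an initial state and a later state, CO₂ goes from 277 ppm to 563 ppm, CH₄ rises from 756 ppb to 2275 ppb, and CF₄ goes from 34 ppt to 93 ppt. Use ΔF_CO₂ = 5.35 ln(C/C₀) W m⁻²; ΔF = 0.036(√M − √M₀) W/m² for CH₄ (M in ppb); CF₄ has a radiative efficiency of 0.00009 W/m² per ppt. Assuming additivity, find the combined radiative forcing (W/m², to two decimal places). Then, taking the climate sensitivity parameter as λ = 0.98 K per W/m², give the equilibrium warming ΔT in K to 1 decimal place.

CO₂: 5.35 × ln(563/277) = 5.35 × ln(2.03249) = 5.35 × 0.70926 = 3.7945 W/m².
CH₄: 0.036 × (√2275 − √756) = 0.036 × (47.6970 − 27.4955) = 0.036 × 20.2015 = 0.7273 W/m².
CF₄: ΔF = 0.00009 × (93 − 34) = 0.00009 × 59 = 0.0053 W/m².
Total ΔF = 3.7945 + 0.7273 + 0.0053 = 4.5271 W/m².
ΔT = λ ΔF = 0.98 × 4.53 = 4.4394 K.

ΔF = 4.53 W/m²; ΔT = 4.4 K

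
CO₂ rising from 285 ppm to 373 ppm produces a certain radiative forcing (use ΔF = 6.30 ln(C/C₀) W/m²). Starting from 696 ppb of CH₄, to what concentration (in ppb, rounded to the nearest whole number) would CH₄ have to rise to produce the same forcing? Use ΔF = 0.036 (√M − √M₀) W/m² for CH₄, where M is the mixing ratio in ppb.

M ≈ 5398 ppb

CO₂ forcing: 6.30 × ln(373/285) = 6.30 × 0.269089 = 1.69526 W/m².
Set 0.036(√M − √696) = 1.69526: √M = 1.69526/0.036 + √696 = 47.0906 + 26.3818 = 73.4724.
M = (73.4724)² = 5398.19 ppb.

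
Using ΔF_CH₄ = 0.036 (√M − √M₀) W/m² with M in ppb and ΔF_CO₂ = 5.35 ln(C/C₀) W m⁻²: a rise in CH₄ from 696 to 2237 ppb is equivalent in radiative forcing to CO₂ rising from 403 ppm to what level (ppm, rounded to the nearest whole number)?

CH₄ forcing: 0.036 × (√2237 − √696) = 0.036 × (47.2969 − 26.3818) = 0.036 × 20.9151 = 0.75294 W/m².
Set 5.35 ln(C/403) = 0.75294: ln(C/403) = 0.75294/5.35 = 0.14074, so C = 403 × e^0.14074 = 403 × 1.15113 = 463.91 ppm.

C ≈ 464 ppm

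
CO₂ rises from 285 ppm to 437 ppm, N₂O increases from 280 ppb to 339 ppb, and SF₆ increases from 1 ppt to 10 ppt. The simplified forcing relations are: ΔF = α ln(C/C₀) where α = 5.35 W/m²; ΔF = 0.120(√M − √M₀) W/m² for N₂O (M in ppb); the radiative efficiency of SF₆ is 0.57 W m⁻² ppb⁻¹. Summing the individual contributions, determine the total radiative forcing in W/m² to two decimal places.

CO₂: 5.35 × ln(437/285) = 5.35 × ln(1.53333) = 5.35 × 0.42744 = 2.2868 W/m².
N₂O: 0.120 × (√339 − √280) = 0.120 × (18.4120 − 16.7332) = 0.120 × 1.6788 = 0.2015 W/m².
SF₆: Δ = 10 − 1 = 9 ppt = 0.009 ppb; ΔF = 0.57 × 0.009 = 0.0051 W/m².
Total ΔF = 2.2868 + 0.2015 + 0.0051 = 2.4934 W/m².

ΔF = 2.49 W/m²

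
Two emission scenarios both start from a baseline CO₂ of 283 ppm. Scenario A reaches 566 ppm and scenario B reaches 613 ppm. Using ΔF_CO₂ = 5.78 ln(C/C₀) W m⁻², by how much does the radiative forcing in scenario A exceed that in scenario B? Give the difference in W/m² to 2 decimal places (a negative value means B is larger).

ΔF_A − ΔF_B = -0.46 W/m²

ΔF_A = 5.78 ln(566/283) = 5.78 × 0.69315 = 4.0064 W/m².
ΔF_B = 5.78 ln(613/283) = 5.78 × 0.77292 = 4.4675 W/m².
Difference: 4.0064 − 4.4675 = -0.4611 W/m².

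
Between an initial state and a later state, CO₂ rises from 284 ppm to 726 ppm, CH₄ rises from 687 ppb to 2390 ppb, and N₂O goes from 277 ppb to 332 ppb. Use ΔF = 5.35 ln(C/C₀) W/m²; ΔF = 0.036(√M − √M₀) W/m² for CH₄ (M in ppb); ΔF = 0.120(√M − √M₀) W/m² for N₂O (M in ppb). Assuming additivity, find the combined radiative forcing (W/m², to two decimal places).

CO₂: 5.35 × ln(726/284) = 5.35 × ln(2.55634) = 5.35 × 0.93858 = 5.0214 W/m².
CH₄: 0.036 × (√2390 − √687) = 0.036 × (48.8876 − 26.2107) = 0.036 × 22.6769 = 0.8164 W/m².
N₂O: 0.120 × (√332 − √277) = 0.120 × (18.2209 − 16.6433) = 0.120 × 1.5776 = 0.1893 W/m².
Total ΔF = 5.0214 + 0.8164 + 0.1893 = 6.0271 W/m².

ΔF = 6.03 W/m²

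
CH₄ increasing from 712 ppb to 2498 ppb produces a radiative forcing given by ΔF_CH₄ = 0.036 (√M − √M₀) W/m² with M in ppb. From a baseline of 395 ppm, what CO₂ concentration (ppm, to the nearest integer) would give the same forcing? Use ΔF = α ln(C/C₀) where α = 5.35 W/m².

C ≈ 462 ppm

CH₄ forcing: 0.036 × (√2498 − √712) = 0.036 × (49.9800 − 26.6833) = 0.036 × 23.2967 = 0.83868 W/m².
Set 5.35 ln(C/395) = 0.83868: ln(C/395) = 0.83868/5.35 = 0.15676, so C = 395 × e^0.15676 = 395 × 1.16971 = 462.04 ppm.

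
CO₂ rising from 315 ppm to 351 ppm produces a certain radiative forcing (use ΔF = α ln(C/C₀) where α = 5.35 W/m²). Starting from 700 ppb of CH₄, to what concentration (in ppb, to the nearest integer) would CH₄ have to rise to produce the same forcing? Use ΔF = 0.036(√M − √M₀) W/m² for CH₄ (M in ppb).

M ≈ 1810 ppb

CO₂ forcing: 5.35 × ln(351/315) = 5.35 × 0.108214 = 0.57894 W/m².
Set 0.036(√M − √700) = 0.57894: √M = 0.57894/0.036 + √700 = 16.0817 + 26.4575 = 42.5392.
M = (42.5392)² = 1809.58 ppb.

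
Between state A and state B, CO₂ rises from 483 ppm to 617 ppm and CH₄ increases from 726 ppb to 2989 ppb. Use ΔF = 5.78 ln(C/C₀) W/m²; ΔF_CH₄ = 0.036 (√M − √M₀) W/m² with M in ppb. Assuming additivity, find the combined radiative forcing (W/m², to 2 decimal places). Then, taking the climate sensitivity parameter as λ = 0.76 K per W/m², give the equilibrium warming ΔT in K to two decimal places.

CO₂: 5.78 × ln(617/483) = 5.78 × ln(1.27743) = 5.78 × 0.24485 = 1.4152 W/m².
CH₄: 0.036 × (√2989 − √726) = 0.036 × (54.6717 − 26.9444) = 0.036 × 27.7273 = 0.9982 W/m².
Total ΔF = 1.4152 + 0.9982 = 2.4134 W/m².
ΔT = λ ΔF = 0.76 × 2.41 = 1.8316 K.

ΔF = 2.41 W/m²; ΔT = 1.83 K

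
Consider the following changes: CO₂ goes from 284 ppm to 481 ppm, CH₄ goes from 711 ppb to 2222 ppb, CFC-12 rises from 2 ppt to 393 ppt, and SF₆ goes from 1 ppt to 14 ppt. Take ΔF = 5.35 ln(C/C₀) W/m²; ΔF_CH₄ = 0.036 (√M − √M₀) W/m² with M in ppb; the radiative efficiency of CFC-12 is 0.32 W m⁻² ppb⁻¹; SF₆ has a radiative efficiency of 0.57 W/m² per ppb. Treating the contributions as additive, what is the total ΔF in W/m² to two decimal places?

ΔF = 3.69 W/m²

CO₂: 5.35 × ln(481/284) = 5.35 × ln(1.69366) = 5.35 × 0.52689 = 2.8189 W/m².
CH₄: 0.036 × (√2222 − √711) = 0.036 × (47.1381 − 26.6646) = 0.036 × 20.4735 = 0.7370 W/m².
CFC-12: Δ = 393 − 2 = 391 ppt = 0.391 ppb; ΔF = 0.32 × 0.391 = 0.1251 W/m².
SF₆: Δ = 14 − 1 = 13 ppt = 0.013 ppb; ΔF = 0.57 × 0.013 = 0.0074 W/m².
Total ΔF = 2.8189 + 0.7370 + 0.1251 + 0.0074 = 3.6884 W/m².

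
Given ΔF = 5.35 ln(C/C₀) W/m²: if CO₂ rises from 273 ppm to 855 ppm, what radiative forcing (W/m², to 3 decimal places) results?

ΔF = 6.108 W/m²

CO₂: 5.35 × ln(855/273) = 5.35 × ln(3.13187) = 5.35 × 1.14163 = 6.1077 W/m².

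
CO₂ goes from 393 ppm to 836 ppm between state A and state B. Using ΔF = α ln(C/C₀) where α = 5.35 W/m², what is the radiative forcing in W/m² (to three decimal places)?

ΔF = 4.038 W/m²

CO₂ absorption bands are partially saturated, so forcing scales with the logarithm of the concentration ratio.
CO₂: 5.35 × ln(836/393) = 5.35 × ln(2.12723) = 5.35 × 0.75482 = 4.0383 W/m².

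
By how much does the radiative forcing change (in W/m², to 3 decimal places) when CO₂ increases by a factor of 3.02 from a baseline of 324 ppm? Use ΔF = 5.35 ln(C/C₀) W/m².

ΔF = 5.913 W/m²

ΔF = 5.35 × ln(3.02) = 5.35 × 1.10526 = 5.9131 W/m².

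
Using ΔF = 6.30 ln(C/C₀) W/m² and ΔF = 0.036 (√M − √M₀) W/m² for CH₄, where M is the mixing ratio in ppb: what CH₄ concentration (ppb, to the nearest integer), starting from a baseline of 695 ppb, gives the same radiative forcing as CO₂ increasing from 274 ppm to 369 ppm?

CO₂ forcing: 6.30 × ln(369/274) = 6.30 × 0.297669 = 1.87531 W/m².
Set 0.036(√M − √695) = 1.87531: √M = 1.87531/0.036 + √695 = 52.0919 + 26.3629 = 78.4548.
M = (78.4548)² = 6155.16 ppb.

M ≈ 6155 ppb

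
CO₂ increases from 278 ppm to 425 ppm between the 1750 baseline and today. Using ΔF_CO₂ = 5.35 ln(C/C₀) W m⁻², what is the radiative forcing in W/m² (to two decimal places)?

ΔF = 2.27 W/m²

CO₂ absorption bands are partially saturated, so forcing scales with the logarithm of the concentration ratio.
CO₂: 5.35 × ln(425/278) = 5.35 × ln(1.52878) = 5.35 × 0.42447 = 2.2709 W/m².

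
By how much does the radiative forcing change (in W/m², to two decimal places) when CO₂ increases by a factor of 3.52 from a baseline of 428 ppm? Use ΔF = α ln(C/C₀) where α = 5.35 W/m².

ΔF = 5.35 × ln(3.52) = 5.35 × 1.25846 = 6.7328 W/m².

ΔF = 6.73 W/m²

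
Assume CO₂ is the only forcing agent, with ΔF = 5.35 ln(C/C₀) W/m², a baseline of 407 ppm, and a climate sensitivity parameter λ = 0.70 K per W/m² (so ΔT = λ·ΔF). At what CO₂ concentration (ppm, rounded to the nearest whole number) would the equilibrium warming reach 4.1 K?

C ≈ 1216 ppm

Required forcing: ΔF = ΔT/λ = 4.1/0.70 = 5.8571 W/m².
Then ln(C/407) = ΔF/5.35 = 5.8571/5.35 = 1.09479.
So C = 407 × e^1.09479 = 407 × 2.98856 = 1216.34 ppm.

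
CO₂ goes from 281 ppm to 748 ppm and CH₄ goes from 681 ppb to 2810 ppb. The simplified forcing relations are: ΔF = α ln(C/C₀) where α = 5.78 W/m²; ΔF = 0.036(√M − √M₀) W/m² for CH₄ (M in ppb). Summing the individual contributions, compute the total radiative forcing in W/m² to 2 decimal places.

ΔF = 6.63 W/m²

CO₂: 5.78 × ln(748/281) = 5.78 × ln(2.66192) = 5.78 × 0.97905 = 5.6589 W/m².
CH₄: 0.036 × (√2810 − √681) = 0.036 × (53.0094 − 26.0960) = 0.036 × 26.9134 = 0.9689 W/m².
Total ΔF = 5.6589 + 0.9689 = 6.6278 W/m².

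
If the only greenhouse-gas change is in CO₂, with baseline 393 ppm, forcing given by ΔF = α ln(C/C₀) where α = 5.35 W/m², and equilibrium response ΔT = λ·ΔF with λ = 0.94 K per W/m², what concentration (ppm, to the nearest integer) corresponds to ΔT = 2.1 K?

Required forcing: ΔF = ΔT/λ = 2.1/0.94 = 2.2340 W/m².
Then ln(C/393) = ΔF/5.35 = 2.2340/5.35 = 0.41757.
So C = 393 × e^0.41757 = 393 × 1.51827 = 596.68 ppm.

C ≈ 597 ppm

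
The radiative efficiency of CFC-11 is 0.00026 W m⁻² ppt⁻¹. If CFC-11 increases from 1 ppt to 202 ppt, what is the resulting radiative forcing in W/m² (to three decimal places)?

ΔF = 0.052 W/m²

CFC-11: ΔF = 0.00026 × (202 − 1) = 0.00026 × 201 = 0.0523 W/m².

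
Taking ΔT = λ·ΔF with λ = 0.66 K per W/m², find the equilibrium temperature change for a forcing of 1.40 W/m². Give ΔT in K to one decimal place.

ΔT = λ ΔF = 0.66 × 1.40 = 0.9240 K.

ΔT = 0.9 K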